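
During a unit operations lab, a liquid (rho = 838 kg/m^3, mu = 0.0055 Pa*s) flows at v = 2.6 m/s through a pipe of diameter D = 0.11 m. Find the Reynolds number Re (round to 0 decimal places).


Re = rho * v * D / mu
Re = 838 * 2.6 * 0.11 / 0.0055
Re = 239.668 / 0.0055
Re = 43576


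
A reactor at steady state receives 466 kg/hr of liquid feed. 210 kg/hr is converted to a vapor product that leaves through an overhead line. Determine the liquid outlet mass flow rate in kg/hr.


Steady-state mass balance on the main outlet: F_out = F_in - F_removed
F_out = 466 - 210
F_out = 256 kg/hr


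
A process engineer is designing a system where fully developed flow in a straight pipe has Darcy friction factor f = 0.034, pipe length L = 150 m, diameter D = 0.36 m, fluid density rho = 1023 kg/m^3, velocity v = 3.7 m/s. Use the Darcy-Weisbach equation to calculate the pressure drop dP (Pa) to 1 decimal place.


dP = f * (L/D) * (rho*v^2/2)
dP = 0.034 * (150/0.36) * (1023*3.7^2/2)
L/D = 416.66666667
rho*v^2/2 = 1023*13.69/2 = 7002.435
dP = 0.034 * 416.66666667 * 7002.435
dP = 99201.2 Pa


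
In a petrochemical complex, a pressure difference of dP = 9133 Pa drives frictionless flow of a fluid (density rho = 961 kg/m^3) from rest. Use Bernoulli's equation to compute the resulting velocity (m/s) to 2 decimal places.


v = sqrt(2*dP/rho)
v = sqrt(2*9133/961)
v = sqrt(19.007284)
v = 4.36 m/s


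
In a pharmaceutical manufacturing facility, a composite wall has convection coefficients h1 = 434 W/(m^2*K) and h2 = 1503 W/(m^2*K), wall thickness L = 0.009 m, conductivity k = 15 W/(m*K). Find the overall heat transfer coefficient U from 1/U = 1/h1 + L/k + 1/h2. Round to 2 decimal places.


1/U = 1/h1 + L/k + 1/h2
1/U = 1/434 + 0.009/15 + 1/1503
1/U = 0.0023041475 + 0.0006 + 0.000665336
1/U = 0.0035694835
U = 280.15 W/(m^2*K)


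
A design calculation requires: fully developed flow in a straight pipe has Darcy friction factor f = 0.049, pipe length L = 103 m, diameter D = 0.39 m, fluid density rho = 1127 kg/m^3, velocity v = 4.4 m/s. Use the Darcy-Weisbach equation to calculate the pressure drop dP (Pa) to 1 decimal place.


dP = f * (L/D) * (rho*v^2/2)
dP = 0.049 * (103/0.39) * (1127*4.4^2/2)
L/D = 264.1025641
rho*v^2/2 = 1127*19.36/2 = 10909.36
dP = 0.049 * 264.1025641 * 10909.36
dP = 141178.3 Pa


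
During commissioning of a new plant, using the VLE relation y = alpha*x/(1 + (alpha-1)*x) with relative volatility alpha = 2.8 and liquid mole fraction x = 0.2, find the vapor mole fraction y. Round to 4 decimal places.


y = alpha*x / (1 + (alpha-1)*x)
y = 2.8*0.2 / (1 + (2.8-1)*0.2)
y = 0.56 / (1 + 0.36)
y = 0.56 / 1.36
y = 0.4118


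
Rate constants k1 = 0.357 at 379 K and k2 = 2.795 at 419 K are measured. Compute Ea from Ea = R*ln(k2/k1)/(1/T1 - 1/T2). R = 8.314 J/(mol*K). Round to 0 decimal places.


Ea = R * ln(k2/k1) / (1/T1 - 1/T2)
ln(k2/k1) = ln(2.795/0.357) = 2.0578516
1/T1 - 1/T2 = 1/379 - 1/419 = 0.000251887583
Ea = 8.314 * 2.0578516 / 0.000251887583
Ea = 67923 J/mol


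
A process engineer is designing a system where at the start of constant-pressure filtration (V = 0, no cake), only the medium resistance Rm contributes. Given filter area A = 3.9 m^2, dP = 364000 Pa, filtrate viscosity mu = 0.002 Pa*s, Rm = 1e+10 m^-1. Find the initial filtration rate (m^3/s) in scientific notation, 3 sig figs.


rate = A * dP / (mu * Rm)
rate = 3.9 * 364000 / (0.002 * 1e+10)
rate = 1419600.0 / 2.000e+07
rate = 7.10e-02 m^3/s


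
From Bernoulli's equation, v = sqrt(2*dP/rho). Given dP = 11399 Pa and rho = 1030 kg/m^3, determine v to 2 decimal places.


v = sqrt(2*dP/rho)
v = sqrt(2*11399/1030)
v = sqrt(22.133981)
v = 4.70 m/s


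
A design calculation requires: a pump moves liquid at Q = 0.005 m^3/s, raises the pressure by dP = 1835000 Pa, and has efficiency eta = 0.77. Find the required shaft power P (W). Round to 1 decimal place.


P = Q * dP / eta
P = 0.005 * 1835000 / 0.77
P = 9175.0 / 0.77
P = 11915.6 W


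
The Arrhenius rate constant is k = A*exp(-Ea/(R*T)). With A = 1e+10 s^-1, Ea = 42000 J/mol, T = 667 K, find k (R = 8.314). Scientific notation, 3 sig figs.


k = A * exp(-Ea/(R*T))
k = 1e+10 * exp(-42000 / (8.314 * 667))
k = 1e+10 * exp(-7.573793)
k = 5.14e+06


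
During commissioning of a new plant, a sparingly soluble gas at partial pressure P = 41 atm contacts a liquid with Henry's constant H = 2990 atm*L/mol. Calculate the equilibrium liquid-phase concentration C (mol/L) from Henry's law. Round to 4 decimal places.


C = P / H
C = 41 / 2990
C = 0.0137 mol/L


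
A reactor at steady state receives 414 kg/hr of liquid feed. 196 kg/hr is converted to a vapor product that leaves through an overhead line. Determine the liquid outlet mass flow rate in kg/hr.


Steady-state mass balance on the main outlet: F_out = F_in - F_removed
F_out = 414 - 196
F_out = 218 kg/hr


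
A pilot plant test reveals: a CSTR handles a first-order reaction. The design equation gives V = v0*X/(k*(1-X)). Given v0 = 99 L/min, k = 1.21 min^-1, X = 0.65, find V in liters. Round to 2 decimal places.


V = v0 * X / (k * (1 - X))
V = 99 * 0.65 / (1.21 * (1 - 0.65))
V = 64.35 / (1.21 * 0.35)
V = 64.35 / 0.4235
V = 151.95 L


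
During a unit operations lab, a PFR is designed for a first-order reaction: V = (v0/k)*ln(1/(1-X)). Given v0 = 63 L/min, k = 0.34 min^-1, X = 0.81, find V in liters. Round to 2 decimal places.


V = (v0/k) * ln(1/(1-X))
V = (63/0.34) * ln(1/(1-0.81))
V = 185.294118 * ln(5.263158)
V = 185.294118 * 1.660731
V = 307.72 L


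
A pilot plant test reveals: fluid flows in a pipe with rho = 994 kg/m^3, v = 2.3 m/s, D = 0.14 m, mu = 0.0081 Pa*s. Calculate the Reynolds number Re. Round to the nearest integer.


Re = rho * v * D / mu
Re = 994 * 2.3 * 0.14 / 0.0081
Re = 320.068 / 0.0081
Re = 39515


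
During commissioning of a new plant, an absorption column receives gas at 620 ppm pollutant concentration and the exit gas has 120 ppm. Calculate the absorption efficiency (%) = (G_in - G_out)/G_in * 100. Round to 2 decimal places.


Efficiency = (G_in - G_out) / G_in * 100%
Efficiency = (620 - 120) / 620 * 100
Efficiency = 500 / 620 * 100
Efficiency = 80.65%


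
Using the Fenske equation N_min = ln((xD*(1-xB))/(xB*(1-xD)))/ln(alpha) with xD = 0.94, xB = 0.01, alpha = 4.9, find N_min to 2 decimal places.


N_min = ln((xD*(1-xB))/(xB*(1-xD))) / ln(alpha)
Numerator inside ln: 0.9306 / 0.0006 = 1551.0
ln(1551.0) = 7.346655
ln(alpha) = ln(4.9) = 1.589235
N_min = 7.346655 / 1.589235 = 4.62


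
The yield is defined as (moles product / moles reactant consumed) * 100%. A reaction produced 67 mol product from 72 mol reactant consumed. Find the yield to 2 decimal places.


Yield = (moles product / moles consumed) * 100%
Yield = (67 / 72) * 100
Yield = 0.9306 * 100
Yield = 93.06%


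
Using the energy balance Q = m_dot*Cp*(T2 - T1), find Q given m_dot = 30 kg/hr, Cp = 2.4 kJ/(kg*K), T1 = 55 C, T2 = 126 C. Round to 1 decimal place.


Q = m_dot * Cp * (T2 - T1)
Q = 30 * 2.4 * (126 - 55)
Q = 30 * 2.4 * 71
Q = 5112.0 kJ/hr


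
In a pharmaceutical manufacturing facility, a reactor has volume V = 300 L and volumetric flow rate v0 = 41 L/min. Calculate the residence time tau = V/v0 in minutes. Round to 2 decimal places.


tau = V / v0
tau = 300 / 41
tau = 7.32 min


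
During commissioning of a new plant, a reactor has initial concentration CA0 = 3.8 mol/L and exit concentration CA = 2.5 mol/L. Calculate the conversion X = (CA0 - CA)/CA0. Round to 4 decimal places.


X = (CA0 - CA) / CA0
X = (3.8 - 2.5) / 3.8
X = 1.3 / 3.8
X = 0.3421


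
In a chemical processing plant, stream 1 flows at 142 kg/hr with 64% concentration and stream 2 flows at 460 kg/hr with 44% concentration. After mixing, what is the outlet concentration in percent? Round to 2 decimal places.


Mass balance on solute: F1*x1 + F2*x2 = F3*x3
F3 = F1 + F2 = 142 + 460 = 602 kg/hr
x3 = (F1*x1 + F2*x2)/F3
x3 = (142*0.64 + 460*0.44) / 602
x3 = 48.72%


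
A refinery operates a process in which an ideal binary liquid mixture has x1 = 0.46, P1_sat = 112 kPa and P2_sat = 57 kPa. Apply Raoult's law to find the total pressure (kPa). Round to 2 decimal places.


P = x1*P1_sat + x2*P2_sat
x2 = 1 - x1 = 1 - 0.46 = 0.54
P = 0.46*112 + 0.54*57
P = 51.52 + 30.78
P = 82.30 kPa


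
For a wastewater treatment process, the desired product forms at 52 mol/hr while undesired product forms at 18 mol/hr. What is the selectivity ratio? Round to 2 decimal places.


S = desired product rate / undesired product rate
S = 52 / 18
S = 2.89


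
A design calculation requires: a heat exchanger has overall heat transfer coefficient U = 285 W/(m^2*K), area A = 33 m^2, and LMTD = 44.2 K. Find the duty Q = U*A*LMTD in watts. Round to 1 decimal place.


Q = U * A * LMTD
Q = 285 * 33 * 44.2
Q = 415701.0 W


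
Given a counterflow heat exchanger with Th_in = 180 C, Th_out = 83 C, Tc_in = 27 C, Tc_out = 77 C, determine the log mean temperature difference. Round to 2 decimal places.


dT1 = Th_in - Tc_out = 180 - 77 = 103
dT2 = Th_out - Tc_in = 83 - 27 = 56
LMTD = (dT1 - dT2) / ln(dT1/dT2)
LMTD = (103 - 56) / ln(103/56)
LMTD = 77.13 K


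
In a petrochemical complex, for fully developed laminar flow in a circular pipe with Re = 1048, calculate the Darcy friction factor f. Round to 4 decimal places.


f = 64 / Re
f = 64 / 1048
f = 0.0611


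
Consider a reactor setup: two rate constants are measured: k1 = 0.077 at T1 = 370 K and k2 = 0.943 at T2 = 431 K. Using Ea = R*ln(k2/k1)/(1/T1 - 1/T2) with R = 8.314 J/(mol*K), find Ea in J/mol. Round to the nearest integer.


Ea = R * ln(k2/k1) / (1/T1 - 1/T2)
ln(k2/k1) = ln(0.943/0.077) = 2.5052609
1/T1 - 1/T2 = 1/370 - 1/431 = 0.000382517088
Ea = 8.314 * 2.5052609 / 0.000382517088
Ea = 54452 J/mol


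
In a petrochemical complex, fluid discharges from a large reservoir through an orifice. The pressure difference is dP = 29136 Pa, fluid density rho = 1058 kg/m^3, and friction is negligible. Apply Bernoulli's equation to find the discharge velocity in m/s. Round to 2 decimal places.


v = sqrt(2*dP/rho)
v = sqrt(2*29136/1058)
v = sqrt(55.077505)
v = 7.42 m/s


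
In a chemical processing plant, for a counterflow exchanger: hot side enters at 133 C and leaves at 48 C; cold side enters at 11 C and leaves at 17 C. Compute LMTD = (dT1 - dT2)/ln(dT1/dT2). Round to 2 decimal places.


dT1 = Th_in - Tc_out = 133 - 17 = 116
dT2 = Th_out - Tc_in = 48 - 11 = 37
LMTD = (dT1 - dT2) / ln(dT1/dT2)
LMTD = (116 - 37) / ln(116/37)
LMTD = 69.14 K


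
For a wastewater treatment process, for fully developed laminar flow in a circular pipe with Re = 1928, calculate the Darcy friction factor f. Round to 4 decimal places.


f = 64 / Re
f = 64 / 1928
f = 0.0332


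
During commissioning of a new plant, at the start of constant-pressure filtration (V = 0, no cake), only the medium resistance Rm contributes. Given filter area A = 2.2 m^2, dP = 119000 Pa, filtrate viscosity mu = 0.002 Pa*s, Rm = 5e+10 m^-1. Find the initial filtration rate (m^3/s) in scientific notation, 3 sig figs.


rate = A * dP / (mu * Rm)
rate = 2.2 * 119000 / (0.002 * 5e+10)
rate = 261800.0 / 1.000e+08
rate = 2.62e-03 m^3/s


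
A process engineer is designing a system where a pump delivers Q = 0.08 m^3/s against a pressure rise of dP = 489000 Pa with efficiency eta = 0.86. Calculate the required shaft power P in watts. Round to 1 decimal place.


P = Q * dP / eta
P = 0.08 * 489000 / 0.86
P = 39120.0 / 0.86
P = 45488.4 W


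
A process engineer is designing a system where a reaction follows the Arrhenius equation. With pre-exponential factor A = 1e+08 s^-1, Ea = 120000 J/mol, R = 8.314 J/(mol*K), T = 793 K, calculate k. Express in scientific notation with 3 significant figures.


k = A * exp(-Ea/(R*T))
k = 1e+08 * exp(-120000 / (8.314 * 793))
k = 1e+08 * exp(-18.201117)
k = 1.25e+00


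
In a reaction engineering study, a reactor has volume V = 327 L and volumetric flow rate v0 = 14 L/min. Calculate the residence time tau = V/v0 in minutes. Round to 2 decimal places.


tau = V / v0
tau = 327 / 14
tau = 23.36 min


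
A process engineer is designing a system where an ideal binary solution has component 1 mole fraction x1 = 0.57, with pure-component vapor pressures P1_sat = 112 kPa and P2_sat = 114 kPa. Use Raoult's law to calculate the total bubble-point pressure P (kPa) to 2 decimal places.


P = x1*P1_sat + x2*P2_sat
x2 = 1 - x1 = 1 - 0.57 = 0.43
P = 0.57*112 + 0.43*114
P = 63.84 + 49.02
P = 112.86 kPa


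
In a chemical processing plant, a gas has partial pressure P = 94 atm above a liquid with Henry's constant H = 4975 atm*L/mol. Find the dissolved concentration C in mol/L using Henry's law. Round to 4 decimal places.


C = P / H
C = 94 / 4975
C = 0.0189 mol/L


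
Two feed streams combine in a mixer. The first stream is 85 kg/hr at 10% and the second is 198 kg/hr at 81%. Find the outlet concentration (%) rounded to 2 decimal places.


Mass balance on solute: F1*x1 + F2*x2 = F3*x3
F3 = F1 + F2 = 85 + 198 = 283 kg/hr
x3 = (F1*x1 + F2*x2)/F3
x3 = (85*0.1 + 198*0.81) / 283
x3 = 59.67%


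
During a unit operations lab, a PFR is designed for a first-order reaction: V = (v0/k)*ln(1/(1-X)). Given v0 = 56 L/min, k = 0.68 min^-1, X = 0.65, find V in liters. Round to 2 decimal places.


V = (v0/k) * ln(1/(1-X))
V = (56/0.68) * ln(1/(1-0.65))
V = 82.352941 * ln(2.857143)
V = 82.352941 * 1.049822
V = 86.46 L


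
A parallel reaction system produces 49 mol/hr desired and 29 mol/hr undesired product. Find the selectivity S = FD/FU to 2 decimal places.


S = desired product rate / undesired product rate
S = 49 / 29
S = 1.69


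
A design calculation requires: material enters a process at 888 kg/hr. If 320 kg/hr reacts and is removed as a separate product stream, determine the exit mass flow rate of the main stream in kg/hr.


Steady-state mass balance on the main outlet: F_out = F_in - F_removed
F_out = 888 - 320
F_out = 568 kg/hr


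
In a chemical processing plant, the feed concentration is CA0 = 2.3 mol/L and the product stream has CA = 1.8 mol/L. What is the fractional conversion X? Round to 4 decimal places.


X = (CA0 - CA) / CA0
X = (2.3 - 1.8) / 2.3
X = 0.5 / 2.3
X = 0.2174


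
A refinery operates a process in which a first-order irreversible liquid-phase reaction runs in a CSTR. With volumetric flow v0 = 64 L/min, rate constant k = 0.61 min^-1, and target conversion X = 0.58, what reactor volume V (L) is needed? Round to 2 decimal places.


V = v0 * X / (k * (1 - X))
V = 64 * 0.58 / (0.61 * (1 - 0.58))
V = 37.12 / (0.61 * 0.42)
V = 37.12 / 0.2562
V = 144.89 L


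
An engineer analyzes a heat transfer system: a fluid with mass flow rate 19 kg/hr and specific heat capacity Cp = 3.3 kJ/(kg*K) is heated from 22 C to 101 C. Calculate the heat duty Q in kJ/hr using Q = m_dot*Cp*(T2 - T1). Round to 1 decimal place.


Q = m_dot * Cp * (T2 - T1)
Q = 19 * 3.3 * (101 - 22)
Q = 19 * 3.3 * 79
Q = 4953.3 kJ/hr


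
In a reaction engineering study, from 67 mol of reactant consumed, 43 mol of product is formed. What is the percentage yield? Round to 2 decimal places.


Yield = (moles product / moles consumed) * 100%
Yield = (43 / 67) * 100
Yield = 0.6418 * 100
Yield = 64.18%


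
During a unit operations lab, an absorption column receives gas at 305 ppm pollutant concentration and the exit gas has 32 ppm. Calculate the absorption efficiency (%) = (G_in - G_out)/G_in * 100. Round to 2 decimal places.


Efficiency = (G_in - G_out) / G_in * 100%
Efficiency = (305 - 32) / 305 * 100
Efficiency = 273 / 305 * 100
Efficiency = 89.51%


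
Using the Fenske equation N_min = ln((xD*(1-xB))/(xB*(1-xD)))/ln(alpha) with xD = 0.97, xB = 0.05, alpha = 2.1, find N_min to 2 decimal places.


N_min = ln((xD*(1-xB))/(xB*(1-xD))) / ln(alpha)
Numerator inside ln: 0.9215 / 0.0015 = 614.333333
ln(614.333333) = 6.420538
ln(alpha) = ln(2.1) = 0.741937
N_min = 6.420538 / 0.741937 = 8.65


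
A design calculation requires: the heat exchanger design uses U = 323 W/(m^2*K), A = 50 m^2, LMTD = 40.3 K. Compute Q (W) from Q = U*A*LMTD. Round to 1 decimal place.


Q = U * A * LMTD
Q = 323 * 50 * 40.3
Q = 650845.0 W


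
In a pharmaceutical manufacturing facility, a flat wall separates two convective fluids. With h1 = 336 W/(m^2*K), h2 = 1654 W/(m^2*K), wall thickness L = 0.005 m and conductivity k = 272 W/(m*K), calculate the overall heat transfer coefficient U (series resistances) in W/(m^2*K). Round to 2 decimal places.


1/U = 1/h1 + L/k + 1/h2
1/U = 1/336 + 0.005/272 + 1/1654
1/U = 0.0029761905 + 1.83824e-05 + 0.0006045949
1/U = 0.0035991678
U = 277.84 W/(m^2*K)


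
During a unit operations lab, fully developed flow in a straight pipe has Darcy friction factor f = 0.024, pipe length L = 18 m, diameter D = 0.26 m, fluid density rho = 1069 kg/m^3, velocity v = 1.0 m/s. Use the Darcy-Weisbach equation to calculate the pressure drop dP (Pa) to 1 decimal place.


dP = f * (L/D) * (rho*v^2/2)
dP = 0.024 * (18/0.26) * (1069*1.0^2/2)
L/D = 69.23076923
rho*v^2/2 = 1069*1.0/2 = 534.5
dP = 0.024 * 69.23076923 * 534.5
dP = 888.1 Pa


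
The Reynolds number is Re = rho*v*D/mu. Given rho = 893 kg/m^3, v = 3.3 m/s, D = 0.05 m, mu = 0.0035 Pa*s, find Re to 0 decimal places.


Re = rho * v * D / mu
Re = 893 * 3.3 * 0.05 / 0.0035
Re = 147.345 / 0.0035
Re = 42099


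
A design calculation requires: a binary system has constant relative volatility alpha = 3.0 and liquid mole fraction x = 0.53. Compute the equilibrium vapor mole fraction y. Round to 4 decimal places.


y = alpha*x / (1 + (alpha-1)*x)
y = 3.0*0.53 / (1 + (3.0-1)*0.53)
y = 1.59 / (1 + 1.06)
y = 1.59 / 2.06
y = 0.7718


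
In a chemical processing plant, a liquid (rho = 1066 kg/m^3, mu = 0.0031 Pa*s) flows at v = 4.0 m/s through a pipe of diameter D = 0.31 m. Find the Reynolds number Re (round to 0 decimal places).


Re = rho * v * D / mu
Re = 1066 * 4.0 * 0.31 / 0.0031
Re = 1321.84 / 0.0031
Re = 426400


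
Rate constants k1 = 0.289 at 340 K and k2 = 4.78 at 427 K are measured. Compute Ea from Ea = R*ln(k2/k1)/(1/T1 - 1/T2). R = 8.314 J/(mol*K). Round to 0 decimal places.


Ea = R * ln(k2/k1) / (1/T1 - 1/T2)
ln(k2/k1) = ln(4.78/0.289) = 2.8057691
1/T1 - 1/T2 = 1/340 - 1/427 = 0.000599256096
Ea = 8.314 * 2.8057691 / 0.000599256096
Ea = 38927 J/mol


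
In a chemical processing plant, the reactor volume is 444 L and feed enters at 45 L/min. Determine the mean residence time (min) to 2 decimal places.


tau = V / v0
tau = 444 / 45
tau = 9.87 min


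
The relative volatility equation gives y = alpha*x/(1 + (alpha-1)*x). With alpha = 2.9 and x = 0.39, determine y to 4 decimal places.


y = alpha*x / (1 + (alpha-1)*x)
y = 2.9*0.39 / (1 + (2.9-1)*0.39)
y = 1.131 / (1 + 0.741)
y = 1.131 / 1.741
y = 0.6496


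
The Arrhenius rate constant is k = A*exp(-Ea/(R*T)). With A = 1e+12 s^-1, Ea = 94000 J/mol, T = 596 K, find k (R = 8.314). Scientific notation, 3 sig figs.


k = A * exp(-Ea/(R*T))
k = 1e+12 * exp(-94000 / (8.314 * 596))
k = 1e+12 * exp(-18.970185)
k = 5.77e+03


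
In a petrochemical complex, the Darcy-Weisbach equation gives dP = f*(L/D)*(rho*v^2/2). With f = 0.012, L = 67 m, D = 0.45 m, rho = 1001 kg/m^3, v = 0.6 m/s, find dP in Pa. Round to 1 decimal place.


dP = f * (L/D) * (rho*v^2/2)
dP = 0.012 * (67/0.45) * (1001*0.6^2/2)
L/D = 148.88888889
rho*v^2/2 = 1001*0.36/2 = 180.18
dP = 0.012 * 148.88888889 * 180.18
dP = 321.9 Pa


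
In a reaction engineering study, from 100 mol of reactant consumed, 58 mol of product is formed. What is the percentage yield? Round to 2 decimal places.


Yield = (moles product / moles consumed) * 100%
Yield = (58 / 100) * 100
Yield = 0.58 * 100
Yield = 58.00%


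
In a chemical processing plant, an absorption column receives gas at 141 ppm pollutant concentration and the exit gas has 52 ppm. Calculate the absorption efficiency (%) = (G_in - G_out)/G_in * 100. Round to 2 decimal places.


Efficiency = (G_in - G_out) / G_in * 100%
Efficiency = (141 - 52) / 141 * 100
Efficiency = 89 / 141 * 100
Efficiency = 63.12%


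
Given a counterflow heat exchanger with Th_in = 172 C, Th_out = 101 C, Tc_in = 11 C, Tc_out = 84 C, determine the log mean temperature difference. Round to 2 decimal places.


dT1 = Th_in - Tc_out = 172 - 84 = 88
dT2 = Th_out - Tc_in = 101 - 11 = 90
LMTD = (dT1 - dT2) / ln(dT1/dT2)
LMTD = (88 - 90) / ln(88/90)
LMTD = 89.00 K


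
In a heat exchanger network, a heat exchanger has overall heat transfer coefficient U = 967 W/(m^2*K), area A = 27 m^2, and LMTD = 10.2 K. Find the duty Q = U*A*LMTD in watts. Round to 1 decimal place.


Q = U * A * LMTD
Q = 967 * 27 * 10.2
Q = 266311.8 W


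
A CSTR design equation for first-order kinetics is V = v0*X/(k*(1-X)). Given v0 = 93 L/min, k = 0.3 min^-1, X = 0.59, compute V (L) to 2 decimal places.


V = v0 * X / (k * (1 - X))
V = 93 * 0.59 / (0.3 * (1 - 0.59))
V = 54.87 / (0.3 * 0.41)
V = 54.87 / 0.123
V = 446.10 L


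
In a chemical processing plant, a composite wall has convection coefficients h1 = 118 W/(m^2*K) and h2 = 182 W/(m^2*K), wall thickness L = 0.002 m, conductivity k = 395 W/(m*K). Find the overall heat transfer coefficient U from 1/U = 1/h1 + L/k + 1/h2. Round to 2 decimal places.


1/U = 1/h1 + L/k + 1/h2
1/U = 1/118 + 0.002/395 + 1/182
1/U = 0.0084745763 + 5.0633e-06 + 0.0054945055
1/U = 0.0139741451
U = 71.56 W/(m^2*K)


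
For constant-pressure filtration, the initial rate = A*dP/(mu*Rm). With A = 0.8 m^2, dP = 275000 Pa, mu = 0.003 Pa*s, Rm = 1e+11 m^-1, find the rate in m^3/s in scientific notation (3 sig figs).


rate = A * dP / (mu * Rm)
rate = 0.8 * 275000 / (0.003 * 1e+11)
rate = 220000.0 / 3.000e+08
rate = 7.33e-04 m^3/s


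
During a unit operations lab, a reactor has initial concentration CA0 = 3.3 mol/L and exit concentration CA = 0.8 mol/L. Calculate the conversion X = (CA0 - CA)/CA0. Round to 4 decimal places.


X = (CA0 - CA) / CA0
X = (3.3 - 0.8) / 3.3
X = 2.5 / 3.3
X = 0.7576


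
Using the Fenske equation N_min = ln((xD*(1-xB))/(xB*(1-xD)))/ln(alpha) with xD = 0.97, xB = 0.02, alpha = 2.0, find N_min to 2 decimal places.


N_min = ln((xD*(1-xB))/(xB*(1-xD))) / ln(alpha)
Numerator inside ln: 0.9506 / 0.0006 = 1584.333333
ln(1584.333333) = 7.367919
ln(alpha) = ln(2.0) = 0.693147
N_min = 7.367919 / 0.693147 = 10.63


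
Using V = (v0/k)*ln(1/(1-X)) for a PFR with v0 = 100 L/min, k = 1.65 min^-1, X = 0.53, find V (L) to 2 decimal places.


V = (v0/k) * ln(1/(1-X))
V = (100/1.65) * ln(1/(1-0.53))
V = 60.606061 * ln(2.12766)
V = 60.606061 * 0.755023
V = 45.76 L


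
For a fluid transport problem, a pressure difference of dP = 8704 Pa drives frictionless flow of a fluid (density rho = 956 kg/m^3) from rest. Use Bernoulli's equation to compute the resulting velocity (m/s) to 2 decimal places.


v = sqrt(2*dP/rho)
v = sqrt(2*8704/956)
v = sqrt(18.209205)
v = 4.27 m/s


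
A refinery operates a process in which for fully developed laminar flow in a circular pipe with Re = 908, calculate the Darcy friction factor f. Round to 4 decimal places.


f = 64 / Re
f = 64 / 908
f = 0.0705


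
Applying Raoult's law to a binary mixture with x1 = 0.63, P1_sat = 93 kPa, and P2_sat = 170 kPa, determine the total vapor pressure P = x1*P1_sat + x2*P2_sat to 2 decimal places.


P = x1*P1_sat + x2*P2_sat
x2 = 1 - x1 = 1 - 0.63 = 0.37
P = 0.63*93 + 0.37*170
P = 58.59 + 62.9
P = 121.49 kPa


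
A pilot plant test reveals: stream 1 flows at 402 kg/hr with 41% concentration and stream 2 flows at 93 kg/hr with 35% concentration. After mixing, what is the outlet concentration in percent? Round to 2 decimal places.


Mass balance on solute: F1*x1 + F2*x2 = F3*x3
F3 = F1 + F2 = 402 + 93 = 495 kg/hr
x3 = (F1*x1 + F2*x2)/F3
x3 = (402*0.41 + 93*0.35) / 495
x3 = 39.87%


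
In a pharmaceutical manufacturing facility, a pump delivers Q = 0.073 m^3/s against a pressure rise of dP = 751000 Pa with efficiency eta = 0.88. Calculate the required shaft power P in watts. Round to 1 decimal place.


P = Q * dP / eta
P = 0.073 * 751000 / 0.88
P = 54823.0 / 0.88
P = 62298.9 W


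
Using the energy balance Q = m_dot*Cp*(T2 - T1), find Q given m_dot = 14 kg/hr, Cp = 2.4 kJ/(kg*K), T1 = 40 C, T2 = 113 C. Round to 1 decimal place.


Q = m_dot * Cp * (T2 - T1)
Q = 14 * 2.4 * (113 - 40)
Q = 14 * 2.4 * 73
Q = 2452.8 kJ/hr


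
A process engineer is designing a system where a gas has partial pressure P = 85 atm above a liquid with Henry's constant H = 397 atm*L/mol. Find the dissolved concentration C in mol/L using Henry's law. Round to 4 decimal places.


C = P / H
C = 85 / 397
C = 0.2141 mol/L


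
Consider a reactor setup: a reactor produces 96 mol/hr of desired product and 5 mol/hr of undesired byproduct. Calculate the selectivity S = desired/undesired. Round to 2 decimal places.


S = desired product rate / undesired product rate
S = 96 / 5
S = 19.20


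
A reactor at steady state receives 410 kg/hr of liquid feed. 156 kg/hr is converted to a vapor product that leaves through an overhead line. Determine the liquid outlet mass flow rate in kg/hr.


Steady-state mass balance on the main outlet: F_out = F_in - F_removed
F_out = 410 - 156
F_out = 254 kg/hr


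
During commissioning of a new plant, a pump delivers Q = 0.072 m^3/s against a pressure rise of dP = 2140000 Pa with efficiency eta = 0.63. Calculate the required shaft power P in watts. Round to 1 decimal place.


P = Q * dP / eta
P = 0.072 * 2140000 / 0.63
P = 154080.0 / 0.63
P = 244571.4 W


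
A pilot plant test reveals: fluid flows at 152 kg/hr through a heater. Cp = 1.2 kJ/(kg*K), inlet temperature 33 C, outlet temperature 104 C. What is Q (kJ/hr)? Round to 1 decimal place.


Q = m_dot * Cp * (T2 - T1)
Q = 152 * 1.2 * (104 - 33)
Q = 152 * 1.2 * 71
Q = 12950.4 kJ/hr


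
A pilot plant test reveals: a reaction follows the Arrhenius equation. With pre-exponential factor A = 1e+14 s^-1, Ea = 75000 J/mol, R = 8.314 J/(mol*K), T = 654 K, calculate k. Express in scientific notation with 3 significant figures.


k = A * exp(-Ea/(R*T))
k = 1e+14 * exp(-75000 / (8.314 * 654))
k = 1e+14 * exp(-13.793469)
k = 1.02e+08


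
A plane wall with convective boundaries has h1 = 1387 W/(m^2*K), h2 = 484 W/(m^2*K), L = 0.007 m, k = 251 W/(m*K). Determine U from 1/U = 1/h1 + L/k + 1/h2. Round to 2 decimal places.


1/U = 1/h1 + L/k + 1/h2
1/U = 1/1387 + 0.007/251 + 1/484
1/U = 0.0007209805 + 2.78884e-05 + 0.0020661157
1/U = 0.0028149846
U = 355.24 W/(m^2*K)


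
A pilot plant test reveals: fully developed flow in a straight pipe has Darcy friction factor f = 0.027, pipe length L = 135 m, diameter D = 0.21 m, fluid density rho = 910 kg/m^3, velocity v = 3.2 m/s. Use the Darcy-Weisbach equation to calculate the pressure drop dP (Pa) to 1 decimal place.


dP = f * (L/D) * (rho*v^2/2)
dP = 0.027 * (135/0.21) * (910*3.2^2/2)
L/D = 642.85714286
rho*v^2/2 = 910*10.24/2 = 4659.2
dP = 0.027 * 642.85714286 * 4659.2
dP = 80870.4 Pa


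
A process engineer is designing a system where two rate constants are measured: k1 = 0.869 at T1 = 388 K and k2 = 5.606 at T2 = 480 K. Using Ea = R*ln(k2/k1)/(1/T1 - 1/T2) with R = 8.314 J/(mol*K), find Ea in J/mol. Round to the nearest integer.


Ea = R * ln(k2/k1) / (1/T1 - 1/T2)
ln(k2/k1) = ln(5.606/0.869) = 1.8642496
1/T1 - 1/T2 = 1/388 - 1/480 = 0.000493986254
Ea = 8.314 * 1.8642496 / 0.000493986254
Ea = 31376 J/mol


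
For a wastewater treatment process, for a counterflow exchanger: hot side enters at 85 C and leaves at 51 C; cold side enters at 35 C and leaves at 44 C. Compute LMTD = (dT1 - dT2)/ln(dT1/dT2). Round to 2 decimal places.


dT1 = Th_in - Tc_out = 85 - 44 = 41
dT2 = Th_out - Tc_in = 51 - 35 = 16
LMTD = (dT1 - dT2) / ln(dT1/dT2)
LMTD = (41 - 16) / ln(41/16)
LMTD = 26.57 K


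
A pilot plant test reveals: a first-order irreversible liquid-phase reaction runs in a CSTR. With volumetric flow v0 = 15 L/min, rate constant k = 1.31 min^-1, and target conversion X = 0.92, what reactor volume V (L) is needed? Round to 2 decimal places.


V = v0 * X / (k * (1 - X))
V = 15 * 0.92 / (1.31 * (1 - 0.92))
V = 13.8 / (1.31 * 0.08)
V = 13.8 / 0.1048
V = 131.68 L


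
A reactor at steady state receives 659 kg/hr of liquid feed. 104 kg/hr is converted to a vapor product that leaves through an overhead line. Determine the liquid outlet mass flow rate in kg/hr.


Steady-state mass balance on the main outlet: F_out = F_in - F_removed
F_out = 659 - 104
F_out = 555 kg/hr


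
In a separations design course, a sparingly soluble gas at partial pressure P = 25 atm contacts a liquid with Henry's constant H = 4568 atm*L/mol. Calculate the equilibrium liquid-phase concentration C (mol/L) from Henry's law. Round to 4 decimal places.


C = P / H
C = 25 / 4568
C = 0.0055 mol/L


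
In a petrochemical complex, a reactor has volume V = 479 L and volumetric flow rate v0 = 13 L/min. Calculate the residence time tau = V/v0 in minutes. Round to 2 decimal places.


tau = V / v0
tau = 479 / 13
tau = 36.85 min


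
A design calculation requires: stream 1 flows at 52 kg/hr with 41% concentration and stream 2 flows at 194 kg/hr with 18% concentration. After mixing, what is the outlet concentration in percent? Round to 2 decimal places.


Mass balance on solute: F1*x1 + F2*x2 = F3*x3
F3 = F1 + F2 = 52 + 194 = 246 kg/hr
x3 = (F1*x1 + F2*x2)/F3
x3 = (52*0.41 + 194*0.18) / 246
x3 = 22.86%


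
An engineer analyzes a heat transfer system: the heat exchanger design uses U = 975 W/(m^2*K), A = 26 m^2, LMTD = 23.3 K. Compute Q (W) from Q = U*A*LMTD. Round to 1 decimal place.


Q = U * A * LMTD
Q = 975 * 26 * 23.3
Q = 590655.0 W


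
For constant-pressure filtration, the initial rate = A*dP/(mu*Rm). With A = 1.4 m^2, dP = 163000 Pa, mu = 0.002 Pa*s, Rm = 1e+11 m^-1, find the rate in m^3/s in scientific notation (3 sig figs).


rate = A * dP / (mu * Rm)
rate = 1.4 * 163000 / (0.002 * 1e+11)
rate = 228200.0 / 2.000e+08
rate = 1.14e-03 m^3/s


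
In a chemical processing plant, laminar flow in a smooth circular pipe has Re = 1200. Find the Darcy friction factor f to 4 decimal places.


f = 64 / Re
f = 64 / 1200
f = 0.0533


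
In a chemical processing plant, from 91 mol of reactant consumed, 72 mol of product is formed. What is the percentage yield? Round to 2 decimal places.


Yield = (moles product / moles consumed) * 100%
Yield = (72 / 91) * 100
Yield = 0.7912 * 100
Yield = 79.12%


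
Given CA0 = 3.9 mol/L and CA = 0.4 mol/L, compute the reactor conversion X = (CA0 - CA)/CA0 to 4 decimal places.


X = (CA0 - CA) / CA0
X = (3.9 - 0.4) / 3.9
X = 3.5 / 3.9
X = 0.8974


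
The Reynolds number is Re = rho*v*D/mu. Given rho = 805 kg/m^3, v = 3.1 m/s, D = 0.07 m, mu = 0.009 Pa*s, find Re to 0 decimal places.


Re = rho * v * D / mu
Re = 805 * 3.1 * 0.07 / 0.009
Re = 174.685 / 0.009
Re = 19409


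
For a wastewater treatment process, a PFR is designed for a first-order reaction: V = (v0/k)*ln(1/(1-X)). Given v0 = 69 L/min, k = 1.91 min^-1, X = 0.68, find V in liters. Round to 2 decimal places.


V = (v0/k) * ln(1/(1-X))
V = (69/1.91) * ln(1/(1-0.68))
V = 36.125654 * ln(3.125)
V = 36.125654 * 1.139434
V = 41.16 L


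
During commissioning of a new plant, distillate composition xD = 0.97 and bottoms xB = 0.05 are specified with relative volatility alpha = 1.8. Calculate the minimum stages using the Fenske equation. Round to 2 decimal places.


N_min = ln((xD*(1-xB))/(xB*(1-xD))) / ln(alpha)
Numerator inside ln: 0.9215 / 0.0015 = 614.333333
ln(614.333333) = 6.420538
ln(alpha) = ln(1.8) = 0.587787
N_min = 6.420538 / 0.587787 = 10.92


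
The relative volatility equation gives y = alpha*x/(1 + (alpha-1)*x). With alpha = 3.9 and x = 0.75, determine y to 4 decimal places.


y = alpha*x / (1 + (alpha-1)*x)
y = 3.9*0.75 / (1 + (3.9-1)*0.75)
y = 2.925 / (1 + 2.175)
y = 2.925 / 3.175
y = 0.9213


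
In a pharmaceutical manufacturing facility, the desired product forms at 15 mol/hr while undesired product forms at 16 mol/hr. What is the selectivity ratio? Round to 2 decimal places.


S = desired product rate / undesired product rate
S = 15 / 16
S = 0.94


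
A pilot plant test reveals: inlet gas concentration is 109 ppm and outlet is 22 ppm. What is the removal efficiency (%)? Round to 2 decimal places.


Efficiency = (G_in - G_out) / G_in * 100%
Efficiency = (109 - 22) / 109 * 100
Efficiency = 87 / 109 * 100
Efficiency = 79.82%


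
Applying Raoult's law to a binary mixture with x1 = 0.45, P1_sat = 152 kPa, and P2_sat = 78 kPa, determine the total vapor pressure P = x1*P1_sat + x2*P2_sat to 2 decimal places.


P = x1*P1_sat + x2*P2_sat
x2 = 1 - x1 = 1 - 0.45 = 0.55
P = 0.45*152 + 0.55*78
P = 68.4 + 42.9
P = 111.30 kPa


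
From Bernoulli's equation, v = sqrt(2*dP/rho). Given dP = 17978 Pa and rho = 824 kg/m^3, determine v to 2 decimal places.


v = sqrt(2*dP/rho)
v = sqrt(2*17978/824)
v = sqrt(43.635922)
v = 6.61 m/s


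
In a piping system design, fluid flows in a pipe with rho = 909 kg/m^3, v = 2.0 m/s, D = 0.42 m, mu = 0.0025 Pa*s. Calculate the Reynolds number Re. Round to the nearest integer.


Re = rho * v * D / mu
Re = 909 * 2.0 * 0.42 / 0.0025
Re = 763.56 / 0.0025
Re = 305424


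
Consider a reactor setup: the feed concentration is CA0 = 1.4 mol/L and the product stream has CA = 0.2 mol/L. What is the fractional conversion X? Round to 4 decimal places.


X = (CA0 - CA) / CA0
X = (1.4 - 0.2) / 1.4
X = 1.2 / 1.4
X = 0.8571


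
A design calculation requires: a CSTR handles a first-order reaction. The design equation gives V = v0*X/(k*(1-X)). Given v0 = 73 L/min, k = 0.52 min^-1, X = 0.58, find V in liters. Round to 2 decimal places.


V = v0 * X / (k * (1 - X))
V = 73 * 0.58 / (0.52 * (1 - 0.58))
V = 42.34 / (0.52 * 0.42)
V = 42.34 / 0.2184
V = 193.86 L


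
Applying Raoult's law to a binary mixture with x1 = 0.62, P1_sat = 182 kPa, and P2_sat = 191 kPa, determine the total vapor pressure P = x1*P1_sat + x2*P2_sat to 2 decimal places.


P = x1*P1_sat + x2*P2_sat
x2 = 1 - x1 = 1 - 0.62 = 0.38
P = 0.62*182 + 0.38*191
P = 112.84 + 72.58
P = 185.42 kPa


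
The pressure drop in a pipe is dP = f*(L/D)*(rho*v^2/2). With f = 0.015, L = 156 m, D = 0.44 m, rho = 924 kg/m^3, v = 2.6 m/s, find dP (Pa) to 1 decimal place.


dP = f * (L/D) * (rho*v^2/2)
dP = 0.015 * (156/0.44) * (924*2.6^2/2)
L/D = 354.54545455
rho*v^2/2 = 924*6.76/2 = 3123.12
dP = 0.015 * 354.54545455 * 3123.12
dP = 16609.3 Pa


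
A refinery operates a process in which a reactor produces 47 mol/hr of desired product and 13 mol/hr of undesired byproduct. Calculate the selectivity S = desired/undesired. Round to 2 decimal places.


S = desired product rate / undesired product rate
S = 47 / 13
S = 3.62


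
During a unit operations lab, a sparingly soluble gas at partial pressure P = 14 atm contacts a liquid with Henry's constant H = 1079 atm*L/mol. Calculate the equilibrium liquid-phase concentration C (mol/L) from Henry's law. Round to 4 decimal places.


C = P / H
C = 14 / 1079
C = 0.0130 mol/L


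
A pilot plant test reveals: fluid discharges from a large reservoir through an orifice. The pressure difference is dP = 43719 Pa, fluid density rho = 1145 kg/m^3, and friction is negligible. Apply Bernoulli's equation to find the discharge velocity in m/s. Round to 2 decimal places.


v = sqrt(2*dP/rho)
v = sqrt(2*43719/1145)
v = sqrt(76.365066)
v = 8.74 m/s


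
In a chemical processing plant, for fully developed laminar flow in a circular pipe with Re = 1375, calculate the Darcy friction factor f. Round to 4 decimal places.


f = 64 / Re
f = 64 / 1375
f = 0.0465


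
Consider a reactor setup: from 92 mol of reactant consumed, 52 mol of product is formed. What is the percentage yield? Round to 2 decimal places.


Yield = (moles product / moles consumed) * 100%
Yield = (52 / 92) * 100
Yield = 0.5652 * 100
Yield = 56.52%


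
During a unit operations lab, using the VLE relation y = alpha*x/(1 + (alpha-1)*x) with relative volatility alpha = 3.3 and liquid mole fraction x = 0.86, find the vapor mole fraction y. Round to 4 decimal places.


y = alpha*x / (1 + (alpha-1)*x)
y = 3.3*0.86 / (1 + (3.3-1)*0.86)
y = 2.838 / (1 + 1.978)
y = 2.838 / 2.978
y = 0.9530


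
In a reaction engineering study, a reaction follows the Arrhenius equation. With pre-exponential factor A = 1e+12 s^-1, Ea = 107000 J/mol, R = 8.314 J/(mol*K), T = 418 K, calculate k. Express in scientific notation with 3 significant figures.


k = A * exp(-Ea/(R*T))
k = 1e+12 * exp(-107000 / (8.314 * 418))
k = 1e+12 * exp(-30.789134)
k = 4.25e-02


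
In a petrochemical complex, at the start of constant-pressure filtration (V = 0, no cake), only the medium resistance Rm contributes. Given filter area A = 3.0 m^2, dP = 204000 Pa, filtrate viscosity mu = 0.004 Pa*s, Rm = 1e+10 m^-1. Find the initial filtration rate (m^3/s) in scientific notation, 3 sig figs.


rate = A * dP / (mu * Rm)
rate = 3.0 * 204000 / (0.004 * 1e+10)
rate = 612000.0 / 4.000e+07
rate = 1.53e-02 m^3/s


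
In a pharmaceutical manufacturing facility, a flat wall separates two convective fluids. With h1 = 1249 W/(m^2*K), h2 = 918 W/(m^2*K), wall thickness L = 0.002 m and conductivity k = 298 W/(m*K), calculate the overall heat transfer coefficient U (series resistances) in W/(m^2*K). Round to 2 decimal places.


1/U = 1/h1 + L/k + 1/h2
1/U = 1/1249 + 0.002/298 + 1/918
1/U = 0.0008006405 + 6.7114e-06 + 0.0010893246
1/U = 0.0018966765
U = 527.24 W/(m^2*K)


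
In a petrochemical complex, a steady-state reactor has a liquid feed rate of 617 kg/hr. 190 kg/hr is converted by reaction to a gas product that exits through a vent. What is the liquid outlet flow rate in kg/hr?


Steady-state mass balance on the main outlet: F_out = F_in - F_removed
F_out = 617 - 190
F_out = 427 kg/hr


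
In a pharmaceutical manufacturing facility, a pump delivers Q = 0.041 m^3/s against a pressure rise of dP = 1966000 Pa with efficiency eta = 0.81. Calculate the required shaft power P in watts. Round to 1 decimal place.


P = Q * dP / eta
P = 0.041 * 1966000 / 0.81
P = 80606.0 / 0.81
P = 99513.6 W


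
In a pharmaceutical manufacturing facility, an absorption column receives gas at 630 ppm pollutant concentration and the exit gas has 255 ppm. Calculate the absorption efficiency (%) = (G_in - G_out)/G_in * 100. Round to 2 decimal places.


Efficiency = (G_in - G_out) / G_in * 100%
Efficiency = (630 - 255) / 630 * 100
Efficiency = 375 / 630 * 100
Efficiency = 59.52%


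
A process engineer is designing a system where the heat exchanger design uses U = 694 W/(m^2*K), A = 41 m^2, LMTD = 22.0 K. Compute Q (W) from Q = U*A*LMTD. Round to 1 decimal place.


Q = U * A * LMTD
Q = 694 * 41 * 22.0
Q = 625988.0 W


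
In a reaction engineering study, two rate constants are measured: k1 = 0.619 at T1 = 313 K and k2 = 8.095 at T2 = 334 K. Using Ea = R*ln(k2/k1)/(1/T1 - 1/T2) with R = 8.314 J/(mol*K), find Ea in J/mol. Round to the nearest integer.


Ea = R * ln(k2/k1) / (1/T1 - 1/T2)
ln(k2/k1) = ln(8.095/0.619) = 2.5708966
1/T1 - 1/T2 = 1/313 - 1/334 = 0.000200876203
Ea = 8.314 * 2.5708966 / 0.000200876203
Ea = 106406 J/mol


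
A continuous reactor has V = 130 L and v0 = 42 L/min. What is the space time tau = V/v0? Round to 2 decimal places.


tau = V / v0
tau = 130 / 42
tau = 3.10 min


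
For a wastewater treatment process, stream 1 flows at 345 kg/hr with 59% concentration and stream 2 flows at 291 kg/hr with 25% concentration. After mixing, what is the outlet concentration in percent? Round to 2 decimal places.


Mass balance on solute: F1*x1 + F2*x2 = F3*x3
F3 = F1 + F2 = 345 + 291 = 636 kg/hr
x3 = (F1*x1 + F2*x2)/F3
x3 = (345*0.59 + 291*0.25) / 636
x3 = 43.44%


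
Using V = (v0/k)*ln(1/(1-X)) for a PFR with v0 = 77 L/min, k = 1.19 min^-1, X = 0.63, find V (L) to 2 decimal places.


V = (v0/k) * ln(1/(1-X))
V = (77/1.19) * ln(1/(1-0.63))
V = 64.705882 * ln(2.702703)
V = 64.705882 * 0.994252
V = 64.33 L
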